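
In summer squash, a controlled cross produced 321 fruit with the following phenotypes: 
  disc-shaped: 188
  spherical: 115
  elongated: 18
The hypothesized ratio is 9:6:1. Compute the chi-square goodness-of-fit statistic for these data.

0.758

Under the 9:6:1 hypothesis (Σ ratio = 16, N = 321):
  disc-shaped: 321 × 9/16 = 180.5625
  spherical: 321 × 6/16 = 120.375
  elongated: 321 × 1/16 = 20.0625
χ² = Σ (O − E)² / E
  disc-shaped: (188 − 180.5625)² / 180.5625 = 0.3064
  spherical: (115 − 120.375)² / 120.375 = 0.2400
  elongated: (18 − 20.0625)² / 20.0625 = 0.2120
χ² = 0.3064 + 0.2400 + 0.2120 = 0.7584 ≈ 0.758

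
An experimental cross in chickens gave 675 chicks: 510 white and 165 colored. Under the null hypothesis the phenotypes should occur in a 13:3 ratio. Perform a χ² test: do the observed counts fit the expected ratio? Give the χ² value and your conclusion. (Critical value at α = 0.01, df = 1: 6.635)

14.368; not consistent

Expected counts for N = 675 under a 13:3 ratio (total parts = 16):
  white: 675 × 13/16 = 548.4375
  colored: 675 × 3/16 = 126.5625
χ² = Σ (O − E)² / E
  white: (510 − 548.4375)² / 548.4375 = 2.6939
  colored: (165 − 126.5625)² / 126.5625 = 11.6736
χ² = 2.6939 + 11.6736 = 14.3675 ≈ 14.368
Degrees of freedom = 2 − 1 = 1; critical value at α = 0.01 is 6.635.
Since 14.368 > 6.635, we reject the null hypothesis — the data do not fit the 13:3 ratio.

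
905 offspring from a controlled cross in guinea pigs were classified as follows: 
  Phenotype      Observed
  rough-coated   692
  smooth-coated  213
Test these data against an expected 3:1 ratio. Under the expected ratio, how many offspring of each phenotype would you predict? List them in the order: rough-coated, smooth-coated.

The 3:1 ratio has 4 parts, so with N = 905 the expected counts are:
  rough-coated: 905 × 3/4 = 678.75
  smooth-coated: 905 × 1/4 = 226.25

678.75, 226.25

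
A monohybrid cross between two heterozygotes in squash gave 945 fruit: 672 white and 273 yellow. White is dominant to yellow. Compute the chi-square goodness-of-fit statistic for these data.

7.622

For a monohybrid cross between heterozygotes with complete dominance, the expected phenotypic ratio is 3:1.
Under the 3:1 hypothesis (Σ ratio = 4, N = 945):
  white: 945 × 3/4 = 708.75
  yellow: 945 × 1/4 = 236.25
χ² = Σ (O − E)² / E
  white: (672 − 708.75)² / 708.75 = 1.9056
  yellow: (273 − 236.25)² / 236.25 = 5.7167
χ² = 1.9056 + 5.7167 = 7.6223 ≈ 7.622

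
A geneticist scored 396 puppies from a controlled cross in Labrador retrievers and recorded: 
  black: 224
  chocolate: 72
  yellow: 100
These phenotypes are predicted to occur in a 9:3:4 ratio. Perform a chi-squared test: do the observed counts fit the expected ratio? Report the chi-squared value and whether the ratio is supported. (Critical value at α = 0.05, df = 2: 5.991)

0.085; consistent

Total ratio parts = 16. Expected numbers out of 396:
  black: 396 × 9/16 = 222.75
  chocolate: 396 × 3/16 = 74.25
  yellow: 396 × 4/16 = 99
χ² = Σ (O − E)² / E
  black: (224 − 222.75)² / 222.75 = 0.0070
  chocolate: (72 − 74.25)² / 74.25 = 0.0682
  yellow: (100 − 99)² / 99 = 0.0101
χ² = 0.0070 + 0.0682 + 0.0101 = 0.0853 ≈ 0.085
Degrees of freedom = 3 − 1 = 2; critical value at α = 0.05 is 5.991.
Since 0.085 < 5.991, we fail to reject the null hypothesis — the data are consistent with the 9:3:4 ratio.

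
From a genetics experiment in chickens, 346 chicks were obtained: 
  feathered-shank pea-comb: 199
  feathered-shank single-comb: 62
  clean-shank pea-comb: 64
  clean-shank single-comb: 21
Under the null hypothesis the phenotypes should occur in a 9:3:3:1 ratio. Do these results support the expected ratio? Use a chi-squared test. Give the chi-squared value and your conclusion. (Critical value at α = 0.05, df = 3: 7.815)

0.256; consistent

Expected counts for N = 346 under a 9:3:3:1 ratio (total parts = 16):
  feathered-shank pea-comb: 346 × 9/16 = 194.625
  feathered-shank single-comb: 346 × 3/16 = 64.875
  clean-shank pea-comb: 346 × 3/16 = 64.875
  clean-shank single-comb: 346 × 1/16 = 21.625
χ² = Σ (O − E)² / E
  feathered-shank pea-comb: (199 − 194.625)² / 194.625 = 0.0983
  feathered-shank single-comb: (62 − 64.875)² / 64.875 = 0.1274
  clean-shank pea-comb: (64 − 64.875)² / 64.875 = 0.0118
  clean-shank single-comb: (21 − 21.625)² / 21.625 = 0.0181
χ² = 0.0983 + 0.1274 + 0.0118 + 0.0181 = 0.2556 ≈ 0.256
Degrees of freedom = 4 − 1 = 3; critical value at α = 0.05 is 7.815.
Since 0.256 < 7.815, we fail to reject the null hypothesis — the data are consistent with the 9:3:3:1 ratio.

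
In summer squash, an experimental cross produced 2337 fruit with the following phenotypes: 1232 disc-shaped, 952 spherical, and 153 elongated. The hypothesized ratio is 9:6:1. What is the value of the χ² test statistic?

Total ratio parts = 16. Expected numbers out of 2337:
  disc-shaped: 2337 × 9/16 = 1314.5625
  spherical: 2337 × 6/16 = 876.375
  elongated: 2337 × 1/16 = 146.0625
χ² = Σ (O − E)² / E
  disc-shaped: (1232 − 1314.5625)² / 1314.5625 = 5.1854
  spherical: (952 − 876.375)² / 876.375 = 6.5259
  elongated: (153 − 146.0625)² / 146.0625 = 0.3295
χ² = 5.1854 + 6.5259 + 0.3295 = 12.0408 ≈ 12.041

12.041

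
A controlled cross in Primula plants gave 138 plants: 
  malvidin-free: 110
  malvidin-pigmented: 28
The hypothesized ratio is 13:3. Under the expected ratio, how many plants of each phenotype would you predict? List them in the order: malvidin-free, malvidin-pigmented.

112.125, 25.875

Total ratio parts = 16. Expected numbers out of 138:
  malvidin-free: 138 × 13/16 = 112.125
  malvidin-pigmented: 138 × 3/16 = 25.875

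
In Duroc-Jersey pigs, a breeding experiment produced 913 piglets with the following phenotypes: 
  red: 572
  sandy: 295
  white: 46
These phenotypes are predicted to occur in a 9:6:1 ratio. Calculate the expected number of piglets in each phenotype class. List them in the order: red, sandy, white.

Expected counts for N = 913 under a 9:6:1 ratio (total parts = 16):
  red: 913 × 9/16 = 513.5625
  sandy: 913 × 6/16 = 342.375
  white: 913 × 1/16 = 57.0625

513.5625, 342.375, 57.0625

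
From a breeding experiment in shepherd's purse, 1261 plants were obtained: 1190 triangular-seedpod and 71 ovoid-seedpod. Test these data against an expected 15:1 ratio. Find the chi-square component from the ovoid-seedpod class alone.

0.774

Under the 15:1 hypothesis (Σ ratio = 16, N = 1261):
  triangular-seedpod: 1261 × 15/16 = 1182.1875
  ovoid-seedpod: 1261 × 1/16 = 78.8125
Contribution of ovoid-seedpod: (71 − 78.8125)² / 78.8125 = 0.7744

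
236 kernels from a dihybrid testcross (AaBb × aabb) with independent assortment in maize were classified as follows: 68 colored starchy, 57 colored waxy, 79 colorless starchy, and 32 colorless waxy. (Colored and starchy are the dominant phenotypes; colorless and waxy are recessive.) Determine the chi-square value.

A dihybrid testcross with independent assortment gives a 1:1:1:1 ratio.
Under the 1:1:1:1 hypothesis (Σ ratio = 4, N = 236):
  colored starchy: 236 × 1/4 = 59
  colored waxy: 236 × 1/4 = 59
  colorless starchy: 236 × 1/4 = 59
  colorless waxy: 236 × 1/4 = 59
χ² = Σ (O − E)² / E
  colored starchy: (68 − 59)² / 59 = 1.3729
  colored waxy: (57 − 59)² / 59 = 0.0678
  colorless starchy: (79 − 59)² / 59 = 6.7797
  colorless waxy: (32 − 59)² / 59 = 12.3559
χ² = 1.3729 + 0.0678 + 6.7797 + 12.3559 = 20.5763 ≈ 20.576

20.576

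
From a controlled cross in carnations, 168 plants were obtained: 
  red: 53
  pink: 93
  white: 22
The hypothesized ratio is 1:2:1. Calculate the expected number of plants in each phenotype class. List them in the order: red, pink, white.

42, 84, 42

The 1:2:1 ratio has 4 parts, so with N = 168 the expected counts are:
  red: 168 × 1/4 = 42
  pink: 168 × 2/4 = 84
  white: 168 × 1/4 = 42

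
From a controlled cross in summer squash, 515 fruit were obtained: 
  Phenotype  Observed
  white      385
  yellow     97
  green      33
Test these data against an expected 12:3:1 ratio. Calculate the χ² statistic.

Under the 12:3:1 hypothesis (Σ ratio = 16, N = 515):
  white: 515 × 12/16 = 386.25
  yellow: 515 × 3/16 = 96.5625
  green: 515 × 1/16 = 32.1875
χ² = Σ (O − E)² / E
  white: (385 − 386.25)² / 386.25 = 0.0040
  yellow: (97 − 96.5625)² / 96.5625 = 0.0020
  green: (33 − 32.1875)² / 32.1875 = 0.0205
χ² = 0.0040 + 0.0020 + 0.0205 = 0.0265 ≈ 0.027

0.027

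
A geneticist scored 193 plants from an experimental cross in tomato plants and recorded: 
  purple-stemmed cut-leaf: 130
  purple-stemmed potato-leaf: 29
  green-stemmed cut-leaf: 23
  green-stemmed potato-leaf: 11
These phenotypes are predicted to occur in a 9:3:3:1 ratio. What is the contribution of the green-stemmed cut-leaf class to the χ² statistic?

Total ratio parts = 16. Expected numbers out of 193:
  purple-stemmed cut-leaf: 193 × 9/16 = 108.5625
  purple-stemmed potato-leaf: 193 × 3/16 = 36.1875
  green-stemmed cut-leaf: 193 × 3/16 = 36.1875
  green-stemmed potato-leaf: 193 × 1/16 = 12.0625
Contribution of green-stemmed cut-leaf: (23 − 36.1875)² / 36.1875 = 4.8058

4.806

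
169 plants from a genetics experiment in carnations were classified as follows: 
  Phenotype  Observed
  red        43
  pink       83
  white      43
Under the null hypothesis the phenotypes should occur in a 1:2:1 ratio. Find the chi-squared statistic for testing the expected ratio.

Expected counts for N = 169 under a 1:2:1 ratio (total parts = 4):
  red: 169 × 1/4 = 42.25
  pink: 169 × 2/4 = 84.5
  white: 169 × 1/4 = 42.25
χ² = Σ (O − E)² / E
  red: (43 − 42.25)² / 42.25 = 0.0133
  pink: (83 − 84.5)² / 84.5 = 0.0266
  white: (43 − 42.25)² / 42.25 = 0.0133
χ² = 0.0133 + 0.0266 + 0.0133 = 0.0532 ≈ 0.053

0.053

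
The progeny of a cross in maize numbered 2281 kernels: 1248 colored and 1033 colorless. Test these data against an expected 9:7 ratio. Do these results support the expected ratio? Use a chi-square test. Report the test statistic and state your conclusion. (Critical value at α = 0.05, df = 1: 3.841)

2.190; consistent

Expected counts for N = 2281 under a 9:7 ratio (total parts = 16):
  colored: 2281 × 9/16 = 1283.0625
  colorless: 2281 × 7/16 = 997.9375
χ² = Σ (O − E)² / E
  colored: (1248 − 1283.0625)² / 1283.0625 = 0.9582
  colorless: (1033 − 997.9375)² / 997.9375 = 1.2319
χ² = 0.9582 + 1.2319 = 2.1901 ≈ 2.190
Degrees of freedom = 2 − 1 = 1; critical value at α = 0.05 is 3.841.
Since 2.190 < 3.841, we fail to reject the null hypothesis — the data are consistent with the 9:7 ratio.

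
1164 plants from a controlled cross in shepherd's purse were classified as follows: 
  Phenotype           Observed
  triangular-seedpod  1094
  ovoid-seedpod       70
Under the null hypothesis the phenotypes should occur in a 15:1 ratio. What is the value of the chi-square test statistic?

0.111

Expected counts for N = 1164 under a 15:1 ratio (total parts = 16):
  triangular-seedpod: 1164 × 15/16 = 1091.25
  ovoid-seedpod: 1164 × 1/16 = 72.75
χ² = Σ (O − E)² / E
  triangular-seedpod: (1094 − 1091.25)² / 1091.25 = 0.0069
  ovoid-seedpod: (70 − 72.75)² / 72.75 = 0.1040
χ² = 0.0069 + 0.1040 = 0.1109 ≈ 0.111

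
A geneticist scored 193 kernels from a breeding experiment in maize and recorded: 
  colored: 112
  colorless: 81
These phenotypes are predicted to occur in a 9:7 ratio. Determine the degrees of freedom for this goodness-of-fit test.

1

A goodness-of-fit test with 2 phenotype classes has df = 2 − 1 = 1.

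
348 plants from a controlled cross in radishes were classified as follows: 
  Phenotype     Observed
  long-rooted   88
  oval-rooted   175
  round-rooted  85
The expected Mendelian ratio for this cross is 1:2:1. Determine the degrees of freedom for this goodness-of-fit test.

A goodness-of-fit test with 3 phenotype classes has df = 3 − 1 = 2.

2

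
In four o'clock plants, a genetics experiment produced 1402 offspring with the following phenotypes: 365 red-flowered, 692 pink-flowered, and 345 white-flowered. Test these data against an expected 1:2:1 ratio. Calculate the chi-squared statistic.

0.802

The 1:2:1 ratio has 4 parts, so with N = 1402 the expected counts are:
  red-flowered: 1402 × 1/4 = 350.5
  pink-flowered: 1402 × 2/4 = 701
  white-flowered: 1402 × 1/4 = 350.5
χ² = Σ (O − E)² / E
  red-flowered: (365 − 350.5)² / 350.5 = 0.5999
  pink-flowered: (692 − 701)² / 701 = 0.1155
  white-flowered: (345 − 350.5)² / 350.5 = 0.0863
χ² = 0.5999 + 0.1155 + 0.0863 = 0.8017 ≈ 0.802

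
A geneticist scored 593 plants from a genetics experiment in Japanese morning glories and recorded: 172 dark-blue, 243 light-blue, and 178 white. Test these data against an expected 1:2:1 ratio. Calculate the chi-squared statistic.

The 1:2:1 ratio has 4 parts, so with N = 593 the expected counts are:
  dark-blue: 593 × 1/4 = 148.25
  light-blue: 593 × 2/4 = 296.5
  white: 593 × 1/4 = 148.25
χ² = Σ (O − E)² / E
  dark-blue: (172 − 148.25)² / 148.25 = 3.8048
  light-blue: (243 − 296.5)² / 296.5 = 9.6535
  white: (178 − 148.25)² / 148.25 = 5.9701
χ² = 3.8048 + 9.6535 + 5.9701 = 19.4284 ≈ 19.428

19.428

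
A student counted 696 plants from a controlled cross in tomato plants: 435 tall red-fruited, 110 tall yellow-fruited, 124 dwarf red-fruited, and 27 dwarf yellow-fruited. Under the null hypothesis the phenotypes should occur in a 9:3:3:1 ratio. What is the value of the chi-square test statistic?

Under the 9:3:3:1 hypothesis (Σ ratio = 16, N = 696):
  tall red-fruited: 696 × 9/16 = 391.5
  tall yellow-fruited: 696 × 3/16 = 130.5
  dwarf red-fruited: 696 × 3/16 = 130.5
  dwarf yellow-fruited: 696 × 1/16 = 43.5
χ² = Σ (O − E)² / E
  tall red-fruited: (435 − 391.5)² / 391.5 = 4.8333
  tall yellow-fruited: (110 − 130.5)² / 130.5 = 3.2203
  dwarf red-fruited: (124 − 130.5)² / 130.5 = 0.3238
  dwarf yellow-fruited: (27 − 43.5)² / 43.5 = 6.2586
χ² = 4.8333 + 3.2203 + 0.3238 + 6.2586 = 14.636

14.636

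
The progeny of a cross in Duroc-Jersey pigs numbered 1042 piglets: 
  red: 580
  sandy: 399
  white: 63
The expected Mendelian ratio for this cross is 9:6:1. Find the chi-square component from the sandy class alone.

0.174

Total ratio parts = 16. Expected numbers out of 1042:
  red: 1042 × 9/16 = 586.125
  sandy: 1042 × 6/16 = 390.75
  white: 1042 × 1/16 = 65.125
Contribution of sandy: (399 − 390.75)² / 390.75 = 0.1742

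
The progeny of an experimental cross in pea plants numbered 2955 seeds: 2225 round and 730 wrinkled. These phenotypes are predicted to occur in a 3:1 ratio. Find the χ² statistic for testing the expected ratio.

The 3:1 ratio has 4 parts, so with N = 2955 the expected counts are:
  round: 2955 × 3/4 = 2216.25
  wrinkled: 2955 × 1/4 = 738.75
χ² = Σ (O − E)² / E
  round: (2225 − 2216.25)² / 2216.25 = 0.0345
  wrinkled: (730 − 738.75)² / 738.75 = 0.1036
χ² = 0.0345 + 0.1036 = 0.1381 ≈ 0.138

0.138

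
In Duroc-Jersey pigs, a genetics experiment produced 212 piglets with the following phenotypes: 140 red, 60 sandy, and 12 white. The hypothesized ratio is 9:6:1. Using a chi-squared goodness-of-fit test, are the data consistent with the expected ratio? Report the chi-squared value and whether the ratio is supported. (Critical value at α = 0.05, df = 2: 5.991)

The 9:6:1 ratio has 16 parts, so with N = 212 the expected counts are:
  red: 212 × 9/16 = 119.25
  sandy: 212 × 6/16 = 79.5
  white: 212 × 1/16 = 13.25
χ² = Σ (O − E)² / E
  red: (140 − 119.25)² / 119.25 = 3.6106
  sandy: (60 − 79.5)² / 79.5 = 4.7830
  white: (12 − 13.25)² / 13.25 = 0.1179
χ² = 3.6106 + 4.7830 + 0.1179 = 8.5115 ≈ 8.512
Degrees of freedom = 3 − 1 = 2; critical value at α = 0.05 is 5.991.
Since 8.512 > 5.991, we reject the null hypothesis — the data do not fit the 9:6:1 ratio.

8.512; not consistent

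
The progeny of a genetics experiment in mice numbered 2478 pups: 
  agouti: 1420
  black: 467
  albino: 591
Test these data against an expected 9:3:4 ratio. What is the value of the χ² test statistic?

1.813

The 9:3:4 ratio has 16 parts, so with N = 2478 the expected counts are:
  agouti: 2478 × 9/16 = 1393.875
  black: 2478 × 3/16 = 464.625
  albino: 2478 × 4/16 = 619.5
χ² = Σ (O − E)² / E
  agouti: (1420 − 1393.875)² / 1393.875 = 0.4897
  black: (467 − 464.625)² / 464.625 = 0.0121
  albino: (591 − 619.5)² / 619.5 = 1.3111
χ² = 0.4897 + 0.0121 + 1.3111 = 1.8129 ≈ 1.813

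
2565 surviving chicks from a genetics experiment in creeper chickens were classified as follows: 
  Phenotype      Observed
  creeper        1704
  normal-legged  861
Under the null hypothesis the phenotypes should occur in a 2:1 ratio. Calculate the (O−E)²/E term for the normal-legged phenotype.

Expected counts for N = 2565 under a 2:1 ratio (total parts = 3):
  creeper: 2565 × 2/3 = 1710
  normal-legged: 2565 × 1/3 = 855
Contribution of normal-legged: (861 − 855)² / 855 = 0.0421

0.042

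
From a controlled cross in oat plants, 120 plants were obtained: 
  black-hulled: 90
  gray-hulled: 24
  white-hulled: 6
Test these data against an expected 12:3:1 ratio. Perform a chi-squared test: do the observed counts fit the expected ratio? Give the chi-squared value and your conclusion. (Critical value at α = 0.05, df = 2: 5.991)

Under the 12:3:1 hypothesis (Σ ratio = 16, N = 120):
  black-hulled: 120 × 12/16 = 90
  gray-hulled: 120 × 3/16 = 22.5
  white-hulled: 120 × 1/16 = 7.5
χ² = Σ (O − E)² / E
  black-hulled: (90 − 90)² / 90 = 0.0000
  gray-hulled: (24 − 22.5)² / 22.5 = 0.1000
  white-hulled: (6 − 7.5)² / 7.5 = 0.3000
χ² = 0.0000 + 0.1000 + 0.3000 = 0.400
Degrees of freedom = 3 − 1 = 2; critical value at α = 0.05 is 5.991.
Since 0.400 < 5.991, we fail to reject the null hypothesis — the data are consistent with the 12:3:1 ratio.

0.400; consistent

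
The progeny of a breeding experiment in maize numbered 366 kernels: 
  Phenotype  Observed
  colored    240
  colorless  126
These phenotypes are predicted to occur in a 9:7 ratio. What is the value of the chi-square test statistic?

Under the 9:7 hypothesis (Σ ratio = 16, N = 366):
  colored: 366 × 9/16 = 205.875
  colorless: 366 × 7/16 = 160.125
χ² = Σ (O − E)² / E
  colored: (240 − 205.875)² / 205.875 = 5.6564
  colorless: (126 − 160.125)² / 160.125 = 7.2725
χ² = 5.6564 + 7.2725 = 12.9289 ≈ 12.929

12.929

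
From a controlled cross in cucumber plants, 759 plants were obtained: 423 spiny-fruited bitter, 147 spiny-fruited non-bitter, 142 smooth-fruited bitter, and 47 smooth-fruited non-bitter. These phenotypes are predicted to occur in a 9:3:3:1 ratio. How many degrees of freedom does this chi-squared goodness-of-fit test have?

3

A goodness-of-fit test with 4 phenotype classes has df = 4 − 1 = 3.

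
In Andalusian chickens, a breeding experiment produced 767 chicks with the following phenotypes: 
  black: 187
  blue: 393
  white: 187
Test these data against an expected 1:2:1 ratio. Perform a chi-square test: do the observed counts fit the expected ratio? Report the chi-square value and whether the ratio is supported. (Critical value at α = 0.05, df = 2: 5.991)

0.471; consistent

Under the 1:2:1 hypothesis (Σ ratio = 4, N = 767):
  black: 767 × 1/4 = 191.75
  blue: 767 × 2/4 = 383.5
  white: 767 × 1/4 = 191.75
χ² = Σ (O − E)² / E
  black: (187 − 191.75)² / 191.75 = 0.1177
  blue: (393 − 383.5)² / 383.5 = 0.2353
  white: (187 − 191.75)² / 191.75 = 0.1177
χ² = 0.1177 + 0.2353 + 0.1177 = 0.4707 ≈ 0.471
Degrees of freedom = 3 − 1 = 2; critical value at α = 0.05 is 5.991.
Since 0.471 < 5.991, we fail to reject the null hypothesis — the data are consistent with the 1:2:1 ratio.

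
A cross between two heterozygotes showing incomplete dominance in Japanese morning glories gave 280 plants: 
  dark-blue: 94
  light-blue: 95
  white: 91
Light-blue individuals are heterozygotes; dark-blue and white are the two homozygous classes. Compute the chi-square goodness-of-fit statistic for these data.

28.993

With incomplete dominance, a heterozygote × heterozygote cross gives a 1:2:1 phenotypic ratio.
The 1:2:1 ratio has 4 parts, so with N = 280 the expected counts are:
  dark-blue: 280 × 1/4 = 70
  light-blue: 280 × 2/4 = 140
  white: 280 × 1/4 = 70
χ² = Σ (O − E)² / E
  dark-blue: (94 − 70)² / 70 = 8.2286
  light-blue: (95 − 140)² / 140 = 14.4643
  white: (91 − 70)² / 70 = 6.3000
χ² = 8.2286 + 14.4643 + 6.3000 = 28.9929 ≈ 28.993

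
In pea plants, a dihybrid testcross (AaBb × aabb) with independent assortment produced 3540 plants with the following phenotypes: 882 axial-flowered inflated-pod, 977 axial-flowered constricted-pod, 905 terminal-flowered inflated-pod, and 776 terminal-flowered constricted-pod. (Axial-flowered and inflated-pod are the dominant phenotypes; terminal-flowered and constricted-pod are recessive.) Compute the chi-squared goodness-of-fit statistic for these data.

A dihybrid testcross with independent assortment gives a 1:1:1:1 ratio.
Total ratio parts = 4. Expected numbers out of 3540:
  axial-flowered inflated-pod: 3540 × 1/4 = 885
  axial-flowered constricted-pod: 3540 × 1/4 = 885
  terminal-flowered inflated-pod: 3540 × 1/4 = 885
  terminal-flowered constricted-pod: 3540 × 1/4 = 885
χ² = Σ (O − E)² / E
  axial-flowered inflated-pod: (882 − 885)² / 885 = 0.0102
  axial-flowered constricted-pod: (977 − 885)² / 885 = 9.5638
  terminal-flowered inflated-pod: (905 − 885)² / 885 = 0.4520
  terminal-flowered constricted-pod: (776 − 885)² / 885 = 13.4249
χ² = 0.0102 + 9.5638 + 0.4520 + 13.4249 = 23.4509 ≈ 23.451

23.451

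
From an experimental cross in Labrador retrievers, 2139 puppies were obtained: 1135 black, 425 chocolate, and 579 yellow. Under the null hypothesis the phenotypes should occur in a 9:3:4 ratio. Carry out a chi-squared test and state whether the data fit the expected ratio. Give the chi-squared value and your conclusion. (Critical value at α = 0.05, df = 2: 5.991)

Under the 9:3:4 hypothesis (Σ ratio = 16, N = 2139):
  black: 2139 × 9/16 = 1203.1875
  chocolate: 2139 × 3/16 = 401.0625
  yellow: 2139 × 4/16 = 534.75
χ² = Σ (O − E)² / E
  black: (1135 − 1203.1875)² / 1203.1875 = 3.8643
  chocolate: (425 − 401.0625)² / 401.0625 = 1.4287
  yellow: (579 − 534.75)² / 534.75 = 3.6616
χ² = 3.8643 + 1.4287 + 3.6616 = 8.9546 ≈ 8.955
Degrees of freedom = 3 − 1 = 2; critical value at α = 0.05 is 5.991.
Since 8.955 > 5.991, we reject the null hypothesis — the data do not fit the 9:3:4 ratio.

8.955; not consistent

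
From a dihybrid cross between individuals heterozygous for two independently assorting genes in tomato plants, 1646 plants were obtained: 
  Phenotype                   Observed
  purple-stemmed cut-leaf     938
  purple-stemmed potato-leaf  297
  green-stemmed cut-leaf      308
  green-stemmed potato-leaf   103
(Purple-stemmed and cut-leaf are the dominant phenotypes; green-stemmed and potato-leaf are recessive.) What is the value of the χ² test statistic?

A dihybrid F₂ with independent assortment and complete dominance at both loci gives a 9:3:3:1 phenotypic ratio.
Under the 9:3:3:1 hypothesis (Σ ratio = 16, N = 1646):
  purple-stemmed cut-leaf: 1646 × 9/16 = 925.875
  purple-stemmed potato-leaf: 1646 × 3/16 = 308.625
  green-stemmed cut-leaf: 1646 × 3/16 = 308.625
  green-stemmed potato-leaf: 1646 × 1/16 = 102.875
χ² = Σ (O − E)² / E
  purple-stemmed cut-leaf: (938 − 925.875)² / 925.875 = 0.1588
  purple-stemmed potato-leaf: (297 − 308.625)² / 308.625 = 0.4379
  green-stemmed cut-leaf: (308 − 308.625)² / 308.625 = 0.0013
  green-stemmed potato-leaf: (103 − 102.875)² / 102.875 = 0.0002
χ² = 0.1588 + 0.4379 + 0.0013 + 0.0002 = 0.5982 ≈ 0.598

0.598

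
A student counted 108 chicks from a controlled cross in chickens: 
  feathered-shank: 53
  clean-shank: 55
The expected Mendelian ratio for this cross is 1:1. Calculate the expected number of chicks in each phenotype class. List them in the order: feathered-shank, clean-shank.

Expected counts for N = 108 under a 1:1 ratio (total parts = 2):
  feathered-shank: 108 × 1/2 = 54
  clean-shank: 108 × 1/2 = 54

54, 54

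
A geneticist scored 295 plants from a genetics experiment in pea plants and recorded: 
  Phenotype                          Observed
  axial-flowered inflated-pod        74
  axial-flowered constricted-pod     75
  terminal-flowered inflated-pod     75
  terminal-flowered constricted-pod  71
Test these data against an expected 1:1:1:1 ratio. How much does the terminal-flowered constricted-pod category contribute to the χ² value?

0.103

Under the 1:1:1:1 hypothesis (Σ ratio = 4, N = 295):
  axial-flowered inflated-pod: 295 × 1/4 = 73.75
  axial-flowered constricted-pod: 295 × 1/4 = 73.75
  terminal-flowered inflated-pod: 295 × 1/4 = 73.75
  terminal-flowered constricted-pod: 295 × 1/4 = 73.75
Contribution of terminal-flowered constricted-pod: (71 − 73.75)² / 73.75 = 0.1025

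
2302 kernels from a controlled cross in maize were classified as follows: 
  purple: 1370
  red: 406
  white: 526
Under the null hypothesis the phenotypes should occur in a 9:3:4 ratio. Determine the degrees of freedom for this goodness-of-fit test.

A goodness-of-fit test with 3 phenotype classes has df = 3 − 1 = 2.

2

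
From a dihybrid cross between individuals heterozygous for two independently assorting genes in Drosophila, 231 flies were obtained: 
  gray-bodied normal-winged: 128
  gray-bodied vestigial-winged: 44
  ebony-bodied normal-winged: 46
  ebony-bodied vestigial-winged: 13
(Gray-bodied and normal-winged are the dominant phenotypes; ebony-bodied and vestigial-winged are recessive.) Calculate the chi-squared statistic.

0.350

A dihybrid F₂ with independent assortment and complete dominance at both loci gives a 9:3:3:1 phenotypic ratio.
Under the 9:3:3:1 hypothesis (Σ ratio = 16, N = 231):
  gray-bodied normal-winged: 231 × 9/16 = 129.9375
  gray-bodied vestigial-winged: 231 × 3/16 = 43.3125
  ebony-bodied normal-winged: 231 × 3/16 = 43.3125
  ebony-bodied vestigial-winged: 231 × 1/16 = 14.4375
χ² = Σ (O − E)² / E
  gray-bodied normal-winged: (128 − 129.9375)² / 129.9375 = 0.0289
  gray-bodied vestigial-winged: (44 − 43.3125)² / 43.3125 = 0.0109
  ebony-bodied normal-winged: (46 − 43.3125)² / 43.3125 = 0.1668
  ebony-bodied vestigial-winged: (13 − 14.4375)² / 14.4375 = 0.1431
χ² = 0.0289 + 0.0109 + 0.1668 + 0.1431 = 0.3497 ≈ 0.350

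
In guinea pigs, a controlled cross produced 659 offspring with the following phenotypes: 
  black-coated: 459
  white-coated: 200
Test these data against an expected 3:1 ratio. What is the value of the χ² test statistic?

10.056

Total ratio parts = 4. Expected numbers out of 659:
  black-coated: 659 × 3/4 = 494.25
  white-coated: 659 × 1/4 = 164.75
χ² = Σ (O − E)² / E
  black-coated: (459 − 494.25)² / 494.25 = 2.5140
  white-coated: (200 − 164.75)² / 164.75 = 7.5421
χ² = 2.5140 + 7.5421 = 10.0561 ≈ 10.056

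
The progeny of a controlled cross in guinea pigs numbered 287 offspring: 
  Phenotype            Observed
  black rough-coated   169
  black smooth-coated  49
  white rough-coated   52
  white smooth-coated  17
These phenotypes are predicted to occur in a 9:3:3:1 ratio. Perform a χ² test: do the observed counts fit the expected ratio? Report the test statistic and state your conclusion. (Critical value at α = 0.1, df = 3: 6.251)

0.895; consistent

The 9:3:3:1 ratio has 16 parts, so with N = 287 the expected counts are:
  black rough-coated: 287 × 9/16 = 161.4375
  black smooth-coated: 287 × 3/16 = 53.8125
  white rough-coated: 287 × 3/16 = 53.8125
  white smooth-coated: 287 × 1/16 = 17.9375
χ² = Σ (O − E)² / E
  black rough-coated: (169 − 161.4375)² / 161.4375 = 0.3543
  black smooth-coated: (49 − 53.8125)² / 53.8125 = 0.4304
  white rough-coated: (52 − 53.8125)² / 53.8125 = 0.0610
  white smooth-coated: (17 − 17.9375)² / 17.9375 = 0.0490
χ² = 0.3543 + 0.4304 + 0.0610 + 0.0490 = 0.8947 ≈ 0.895
Degrees of freedom = 4 − 1 = 3; critical value at α = 0.1 is 6.251.
Since 0.895 < 6.251, we fail to reject the null hypothesis — the data are consistent with the 9:3:3:1 ratio.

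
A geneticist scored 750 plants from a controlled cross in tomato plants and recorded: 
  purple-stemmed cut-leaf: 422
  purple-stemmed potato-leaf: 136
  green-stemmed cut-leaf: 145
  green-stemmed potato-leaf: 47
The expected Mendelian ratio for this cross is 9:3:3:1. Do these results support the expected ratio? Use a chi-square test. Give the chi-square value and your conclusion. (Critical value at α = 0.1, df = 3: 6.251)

0.289; consistent

Total ratio parts = 16. Expected numbers out of 750:
  purple-stemmed cut-leaf: 750 × 9/16 = 421.875
  purple-stemmed potato-leaf: 750 × 3/16 = 140.625
  green-stemmed cut-leaf: 750 × 3/16 = 140.625
  green-stemmed potato-leaf: 750 × 1/16 = 46.875
χ² = Σ (O − E)² / E
  purple-stemmed cut-leaf: (422 − 421.875)² / 421.875 = 0.0000
  purple-stemmed potato-leaf: (136 − 140.625)² / 140.625 = 0.1521
  green-stemmed cut-leaf: (145 − 140.625)² / 140.625 = 0.1361
  green-stemmed potato-leaf: (47 − 46.875)² / 46.875 = 0.0003
χ² = 0.0000 + 0.1521 + 0.1361 + 0.0003 = 0.2885 ≈ 0.289
Degrees of freedom = 4 − 1 = 3; critical value at α = 0.1 is 6.251.
Since 0.289 < 6.251, we fail to reject the null hypothesis — the data are consistent with the 9:3:3:1 ratio.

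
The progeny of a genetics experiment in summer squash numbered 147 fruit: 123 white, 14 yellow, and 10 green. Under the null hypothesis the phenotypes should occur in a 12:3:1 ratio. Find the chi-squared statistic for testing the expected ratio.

8.220

Under the 12:3:1 hypothesis (Σ ratio = 16, N = 147):
  white: 147 × 12/16 = 110.25
  yellow: 147 × 3/16 = 27.5625
  green: 147 × 1/16 = 9.1875
χ² = Σ (O − E)² / E
  white: (123 − 110.25)² / 110.25 = 1.4745
  yellow: (14 − 27.5625)² / 27.5625 = 6.6736
  green: (10 − 9.1875)² / 9.1875 = 0.0719
χ² = 1.4745 + 6.6736 + 0.0719 = 8.220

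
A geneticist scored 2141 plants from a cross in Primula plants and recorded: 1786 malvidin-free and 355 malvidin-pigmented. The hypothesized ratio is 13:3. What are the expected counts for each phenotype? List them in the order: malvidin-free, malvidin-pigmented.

Expected counts for N = 2141 under a 13:3 ratio (total parts = 16):
  malvidin-free: 2141 × 13/16 = 1739.5625
  malvidin-pigmented: 2141 × 3/16 = 401.4375

1739.5625, 401.4375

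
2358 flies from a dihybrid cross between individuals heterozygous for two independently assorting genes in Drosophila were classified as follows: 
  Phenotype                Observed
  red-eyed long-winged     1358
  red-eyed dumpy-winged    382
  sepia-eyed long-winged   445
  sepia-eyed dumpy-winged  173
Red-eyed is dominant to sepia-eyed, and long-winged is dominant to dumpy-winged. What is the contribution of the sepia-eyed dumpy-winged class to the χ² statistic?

4.456

A dihybrid F₂ with independent assortment and complete dominance at both loci gives a 9:3:3:1 phenotypic ratio.
Under the 9:3:3:1 hypothesis (Σ ratio = 16, N = 2358):
  red-eyed long-winged: 2358 × 9/16 = 1326.375
  red-eyed dumpy-winged: 2358 × 3/16 = 442.125
  sepia-eyed long-winged: 2358 × 3/16 = 442.125
  sepia-eyed dumpy-winged: 2358 × 1/16 = 147.375
Contribution of sepia-eyed dumpy-winged: (173 − 147.375)² / 147.375 = 4.4556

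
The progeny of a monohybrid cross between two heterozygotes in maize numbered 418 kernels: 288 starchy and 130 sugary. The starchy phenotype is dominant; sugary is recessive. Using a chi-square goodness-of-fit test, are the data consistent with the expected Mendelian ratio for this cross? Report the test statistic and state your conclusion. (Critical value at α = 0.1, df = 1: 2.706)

8.297; not consistent

For a monohybrid cross between heterozygotes with complete dominance, the expected phenotypic ratio is 3:1.
Total ratio parts = 4. Expected numbers out of 418:
  starchy: 418 × 3/4 = 313.5
  sugary: 418 × 1/4 = 104.5
χ² = Σ (O − E)² / E
  starchy: (288 − 313.5)² / 313.5 = 2.0742
  sugary: (130 − 104.5)² / 104.5 = 6.2225
χ² = 2.0742 + 6.2225 = 8.2967 ≈ 8.297
Degrees of freedom = 2 − 1 = 1; critical value at α = 0.1 is 2.706.
Since 8.297 > 2.706, we reject the null hypothesis — the data do not fit the 3:1 ratio.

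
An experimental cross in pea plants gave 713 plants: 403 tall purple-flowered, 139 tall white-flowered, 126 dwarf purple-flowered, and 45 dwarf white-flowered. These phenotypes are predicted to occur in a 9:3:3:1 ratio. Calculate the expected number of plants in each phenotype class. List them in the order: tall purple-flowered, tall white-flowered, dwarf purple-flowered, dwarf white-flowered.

Expected counts for N = 713 under a 9:3:3:1 ratio (total parts = 16):
  tall purple-flowered: 713 × 9/16 = 401.0625
  tall white-flowered: 713 × 3/16 = 133.6875
  dwarf purple-flowered: 713 × 3/16 = 133.6875
  dwarf white-flowered: 713 × 1/16 = 44.5625

401.0625, 133.6875, 133.6875, 44.5625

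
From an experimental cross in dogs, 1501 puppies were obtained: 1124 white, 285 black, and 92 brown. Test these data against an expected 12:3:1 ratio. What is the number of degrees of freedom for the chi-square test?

2

A goodness-of-fit test with 3 phenotype classes has df = 3 − 1 = 2.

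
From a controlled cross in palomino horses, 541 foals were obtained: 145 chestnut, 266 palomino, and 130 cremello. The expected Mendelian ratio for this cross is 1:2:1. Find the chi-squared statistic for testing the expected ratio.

0.982

Under the 1:2:1 hypothesis (Σ ratio = 4, N = 541):
  chestnut: 541 × 1/4 = 135.25
  palomino: 541 × 2/4 = 270.5
  cremello: 541 × 1/4 = 135.25
χ² = Σ (O − E)² / E
  chestnut: (145 − 135.25)² / 135.25 = 0.7029
  palomino: (266 − 270.5)² / 270.5 = 0.0749
  cremello: (130 − 135.25)² / 135.25 = 0.2038
χ² = 0.7029 + 0.0749 + 0.2038 = 0.9816 ≈ 0.982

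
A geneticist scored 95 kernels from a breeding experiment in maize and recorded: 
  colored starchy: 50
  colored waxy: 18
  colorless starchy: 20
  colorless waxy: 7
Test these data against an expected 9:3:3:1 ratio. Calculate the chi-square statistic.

0.682

Under the 9:3:3:1 hypothesis (Σ ratio = 16, N = 95):
  colored starchy: 95 × 9/16 = 53.4375
  colored waxy: 95 × 3/16 = 17.8125
  colorless starchy: 95 × 3/16 = 17.8125
  colorless waxy: 95 × 1/16 = 5.9375
χ² = Σ (O − E)² / E
  colored starchy: (50 − 53.4375)² / 53.4375 = 0.2211
  colored waxy: (18 − 17.8125)² / 17.8125 = 0.0020
  colorless starchy: (20 − 17.8125)² / 17.8125 = 0.2686
  colorless waxy: (7 − 5.9375)² / 5.9375 = 0.1901
χ² = 0.2211 + 0.0020 + 0.2686 + 0.1901 = 0.6818 ≈ 0.682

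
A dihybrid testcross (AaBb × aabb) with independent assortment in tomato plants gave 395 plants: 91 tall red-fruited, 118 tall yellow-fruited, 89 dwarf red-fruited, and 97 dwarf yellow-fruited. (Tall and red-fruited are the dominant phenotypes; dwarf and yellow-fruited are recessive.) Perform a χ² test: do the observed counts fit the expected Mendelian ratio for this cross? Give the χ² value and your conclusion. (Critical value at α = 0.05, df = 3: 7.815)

5.354; consistent

A dihybrid testcross with independent assortment gives a 1:1:1:1 ratio.
Under the 1:1:1:1 hypothesis (Σ ratio = 4, N = 395):
  tall red-fruited: 395 × 1/4 = 98.75
  tall yellow-fruited: 395 × 1/4 = 98.75
  dwarf red-fruited: 395 × 1/4 = 98.75
  dwarf yellow-fruited: 395 × 1/4 = 98.75
χ² = Σ (O − E)² / E
  tall red-fruited: (91 − 98.75)² / 98.75 = 0.6082
  tall yellow-fruited: (118 − 98.75)² / 98.75 = 3.7525
  dwarf red-fruited: (89 − 98.75)² / 98.75 = 0.9627
  dwarf yellow-fruited: (97 − 98.75)² / 98.75 = 0.0310
χ² = 0.6082 + 3.7525 + 0.9627 + 0.0310 = 5.3544 ≈ 5.354
Degrees of freedom = 4 − 1 = 3; critical value at α = 0.05 is 7.815.
Since 5.354 < 7.815, we fail to reject the null hypothesis — the data are consistent with the 1:1:1:1 ratio.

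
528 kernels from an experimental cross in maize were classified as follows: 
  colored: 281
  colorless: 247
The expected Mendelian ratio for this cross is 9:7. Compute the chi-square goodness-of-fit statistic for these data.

1.970

Under the 9:7 hypothesis (Σ ratio = 16, N = 528):
  colored: 528 × 9/16 = 297
  colorless: 528 × 7/16 = 231
χ² = Σ (O − E)² / E
  colored: (281 − 297)² / 297 = 0.8620
  colorless: (247 − 231)² / 231 = 1.1082
χ² = 0.8620 + 1.1082 = 1.9702 ≈ 1.970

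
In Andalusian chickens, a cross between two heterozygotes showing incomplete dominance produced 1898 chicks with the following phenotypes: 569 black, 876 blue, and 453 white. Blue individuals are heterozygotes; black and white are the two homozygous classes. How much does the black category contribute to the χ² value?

With incomplete dominance, a heterozygote × heterozygote cross gives a 1:2:1 phenotypic ratio.
The 1:2:1 ratio has 4 parts, so with N = 1898 the expected counts are:
  black: 1898 × 1/4 = 474.5
  blue: 1898 × 2/4 = 949
  white: 1898 × 1/4 = 474.5
Contribution of black: (569 − 474.5)² / 474.5 = 18.8203

18.820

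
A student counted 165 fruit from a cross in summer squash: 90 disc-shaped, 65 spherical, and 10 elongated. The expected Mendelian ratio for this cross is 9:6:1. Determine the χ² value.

Total ratio parts = 16. Expected numbers out of 165:
  disc-shaped: 165 × 9/16 = 92.8125
  spherical: 165 × 6/16 = 61.875
  elongated: 165 × 1/16 = 10.3125
χ² = Σ (O − E)² / E
  disc-shaped: (90 − 92.8125)² / 92.8125 = 0.0852
  spherical: (65 − 61.875)² / 61.875 = 0.1578
  elongated: (10 − 10.3125)² / 10.3125 = 0.0095
χ² = 0.0852 + 0.1578 + 0.0095 = 0.2525 ≈ 0.253

0.253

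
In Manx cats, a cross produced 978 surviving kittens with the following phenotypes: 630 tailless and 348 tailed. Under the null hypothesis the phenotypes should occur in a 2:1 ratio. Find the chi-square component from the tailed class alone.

Total ratio parts = 3. Expected numbers out of 978:
  tailless: 978 × 2/3 = 652
  tailed: 978 × 1/3 = 326
Contribution of tailed: (348 − 326)² / 326 = 1.4847

1.485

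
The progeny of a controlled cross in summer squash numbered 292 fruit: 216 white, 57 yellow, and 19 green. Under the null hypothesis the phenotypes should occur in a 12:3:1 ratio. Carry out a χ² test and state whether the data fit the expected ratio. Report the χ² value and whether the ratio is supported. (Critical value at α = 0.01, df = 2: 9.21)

Total ratio parts = 16. Expected numbers out of 292:
  white: 292 × 12/16 = 219
  yellow: 292 × 3/16 = 54.75
  green: 292 × 1/16 = 18.25
χ² = Σ (O − E)² / E
  white: (216 − 219)² / 219 = 0.0411
  yellow: (57 − 54.75)² / 54.75 = 0.0925
  green: (19 − 18.25)² / 18.25 = 0.0308
χ² = 0.0411 + 0.0925 + 0.0308 = 0.1644 ≈ 0.164
Degrees of freedom = 3 − 1 = 2; critical value at α = 0.01 is 9.21.
Since 0.164 < 9.21, we fail to reject the null hypothesis — the data are consistent with the 12:3:1 ratio.

0.164; consistent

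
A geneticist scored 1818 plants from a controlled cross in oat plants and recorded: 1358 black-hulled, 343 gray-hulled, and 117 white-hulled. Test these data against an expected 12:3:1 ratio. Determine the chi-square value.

0.136

Under the 12:3:1 hypothesis (Σ ratio = 16, N = 1818):
  black-hulled: 1818 × 12/16 = 1363.5
  gray-hulled: 1818 × 3/16 = 340.875
  white-hulled: 1818 × 1/16 = 113.625
χ² = Σ (O − E)² / E
  black-hulled: (1358 − 1363.5)² / 1363.5 = 0.0222
  gray-hulled: (343 − 340.875)² / 340.875 = 0.0132
  white-hulled: (117 − 113.625)² / 113.625 = 0.1002
χ² = 0.0222 + 0.0132 + 0.1002 = 0.1356 ≈ 0.136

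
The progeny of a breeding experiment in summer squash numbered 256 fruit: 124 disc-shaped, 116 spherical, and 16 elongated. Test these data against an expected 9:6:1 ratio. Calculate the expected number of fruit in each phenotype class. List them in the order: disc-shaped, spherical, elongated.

The 9:6:1 ratio has 16 parts, so with N = 256 the expected counts are:
  disc-shaped: 256 × 9/16 = 144
  spherical: 256 × 6/16 = 96
  elongated: 256 × 1/16 = 16

144, 96, 16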